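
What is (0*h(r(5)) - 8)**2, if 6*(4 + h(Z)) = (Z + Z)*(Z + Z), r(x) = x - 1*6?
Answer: 64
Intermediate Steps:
r(x) = -6 + x (r(x) = x - 6 = -6 + x)
h(Z) = -4 + 2*Z**2/3 (h(Z) = -4 + ((Z + Z)*(Z + Z))/6 = -4 + ((2*Z)*(2*Z))/6 = -4 + (4*Z**2)/6 = -4 + 2*Z**2/3)
(0*h(r(5)) - 8)**2 = (0*(-4 + 2*(-6 + 5)**2/3) - 8)**2 = (0*(-4 + (2/3)*(-1)**2) - 8)**2 = (0*(-4 + (2/3)*1) - 8)**2 = (0*(-4 + 2/3) - 8)**2 = (0*(-10/3) - 8)**2 = (0 - 8)**2 = (-8)**2 = 64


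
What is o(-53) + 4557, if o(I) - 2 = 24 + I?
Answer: 4530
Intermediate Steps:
o(I) = 26 + I (o(I) = 2 + (24 + I) = 26 + I)
o(-53) + 4557 = (26 - 53) + 4557 = -27 + 4557 = 4530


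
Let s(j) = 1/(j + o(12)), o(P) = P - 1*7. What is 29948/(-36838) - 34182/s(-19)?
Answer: 8814360638/18419 ≈ 4.7855e+5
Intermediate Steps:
o(P) = -7 + P (o(P) = P - 7 = -7 + P)
s(j) = 1/(5 + j) (s(j) = 1/(j + (-7 + 12)) = 1/(j + 5) = 1/(5 + j))
29948/(-36838) - 34182/s(-19) = 29948/(-36838) - 34182/(1/(5 - 19)) = 29948*(-1/36838) - 34182/(1/(-14)) = -14974/18419 - 34182/(-1/14) = -14974/18419 - 34182*(-14) = -14974/18419 + 478548 = 8814360638/18419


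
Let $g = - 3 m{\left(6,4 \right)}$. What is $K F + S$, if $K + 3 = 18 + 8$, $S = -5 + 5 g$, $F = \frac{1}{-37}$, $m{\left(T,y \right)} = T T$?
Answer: $- \frac{20188}{37} \approx -545.62$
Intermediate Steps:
$m{\left(T,y \right)} = T^{2}$
$g = -108$ ($g = - 3 \cdot 6^{2} = \left(-3\right) 36 = -108$)
$F = - \frac{1}{37} \approx -0.027027$
$S = -545$ ($S = -5 + 5 \left(-108\right) = -5 - 540 = -545$)
$K = 23$ ($K = -3 + \left(18 + 8\right) = -3 + 26 = 23$)
$K F + S = 23 \left(- \frac{1}{37}\right) - 545 = - \frac{23}{37} - 545 = - \frac{20188}{37}$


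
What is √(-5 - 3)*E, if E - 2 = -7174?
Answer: -14344*I*√2 ≈ -20285.0*I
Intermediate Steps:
E = -7172 (E = 2 - 7174 = -7172)
√(-5 - 3)*E = √(-5 - 3)*(-7172) = √(-8)*(-7172) = (2*I*√2)*(-7172) = -14344*I*√2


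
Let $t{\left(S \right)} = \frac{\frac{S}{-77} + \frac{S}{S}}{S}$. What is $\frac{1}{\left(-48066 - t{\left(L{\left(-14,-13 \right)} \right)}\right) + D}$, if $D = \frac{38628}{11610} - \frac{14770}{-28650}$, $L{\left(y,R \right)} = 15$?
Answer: $- \frac{9486015}{455918854627} \approx -2.0806 \cdot 10^{-5}$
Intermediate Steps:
$D = \frac{157799}{41065}$ ($D = 38628 \cdot \frac{1}{11610} - - \frac{1477}{2865} = \frac{2146}{645} + \frac{1477}{2865} = \frac{157799}{41065} \approx 3.8427$)
$t{\left(S \right)} = \frac{1 - \frac{S}{77}}{S}$ ($t{\left(S \right)} = \frac{S \left(- \frac{1}{77}\right) + 1}{S} = \frac{- \frac{S}{77} + 1}{S} = \frac{1 - \frac{S}{77}}{S}$)
$\frac{1}{\left(-48066 - t{\left(L{\left(-14,-13 \right)} \right)}\right) + D} = \frac{1}{\left(-48066 - \frac{77 - 15}{77 \cdot 15}\right) + \frac{157799}{41065}} = \frac{1}{\left(-48066 - \frac{1}{77} \cdot \frac{1}{15} \left(77 - 15\right)\right) + \frac{157799}{41065}} = \frac{1}{\left(-48066 - \frac{1}{77} \cdot \frac{1}{15} \cdot 62\right) + \frac{157799}{41065}} = \frac{1}{\left(-48066 - \frac{62}{1155}\right) + \frac{157799}{41065}} = \frac{1}{- \frac{55516292}{1155} + \frac{157799}{41065}} = \frac{1}{- \frac{455918854627}{9486015}} = - \frac{9486015}{455918854627}$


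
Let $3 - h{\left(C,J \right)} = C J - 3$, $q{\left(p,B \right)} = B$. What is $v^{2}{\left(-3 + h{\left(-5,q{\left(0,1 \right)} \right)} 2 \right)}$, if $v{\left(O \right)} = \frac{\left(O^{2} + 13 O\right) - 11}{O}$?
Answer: $\frac{356409}{361} \approx 987.28$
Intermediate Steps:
$h{\left(C,J \right)} = 6 - C J$ ($h{\left(C,J \right)} = 3 - \left(C J - 3\right) = 3 - \left(-3 + C J\right) = 6 - C J$)
$v{\left(O \right)} = \frac{-11 + O^{2} + 13 O}{O}$
$v^{2}{\left(-3 + h{\left(-5,q{\left(0,1 \right)} \right)} 2 \right)} = \left(13 - \left(3 - \left(6 - \left(-5\right) 1\right) 2\right) - \frac{11}{-3 + \left(6 - \left(-5\right) 1\right) 2}\right)^{2} = \left(13 - \left(3 - \left(6 + 5\right) 2\right) - \frac{11}{-3 + \left(6 + 5\right) 2}\right)^{2} = \left(13 + \left(-3 + 11 \cdot 2\right) - \frac{11}{-3 + 11 \cdot 2}\right)^{2} = \left(13 + \left(-3 + 22\right) - \frac{11}{-3 + 22}\right)^{2} = \left(13 + 19 - \frac{11}{19}\right)^{2} = \left(\frac{597}{19}\right)^{2} = \frac{356409}{361}$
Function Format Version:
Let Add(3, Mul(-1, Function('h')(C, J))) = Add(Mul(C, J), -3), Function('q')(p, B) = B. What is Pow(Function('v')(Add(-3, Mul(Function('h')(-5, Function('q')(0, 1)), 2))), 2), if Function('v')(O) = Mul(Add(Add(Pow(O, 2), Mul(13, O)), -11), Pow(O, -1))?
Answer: Rational(356409, 361) ≈ 987.28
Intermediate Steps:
Function('h')(C, J) = Add(6, Mul(-1, C, J)) (Function('h')(C, J) = Add(3, Mul(-1, Add(Mul(C, J), -3))) = Add(3, Mul(-1, Add(-3, Mul(C, J)))) = Add(3, Add(3, Mul(-1, C, J))) = Add(6, Mul(-1, C, J)))
Function('v')(O) = Mul(Pow(O, -1), Add(-11, Pow(O, 2), Mul(13, O))) (Function('v')(O) = Mul(Add(-11, Pow(O, 2), Mul(13, O)), Pow(O, -1)) = Mul(Pow(O, -1), Add(-11, Pow(O, 2), Mul(13, O))))
Pow(Function('v')(Add(-3, Mul(Function('h')(-5, Function('q')(0, 1)), 2))), 2) = Pow(Add(13, Add(-3, Mul(Add(6, Mul(-1, -5, 1)), 2)), Mul(-11, Pow(Add(-3, Mul(Add(6, Mul(-1, -5, 1)), 2)), -1))), 2) = Pow(Add(13, Add(-3, Mul(Add(6, 5), 2)), Mul(-11, Pow(Add(-3, Mul(Add(6, 5), 2)), -1))), 2) = Pow(Add(13, Add(-3, Mul(11, 2)), Mul(-11, Pow(Add(-3, Mul(11, 2)), -1))), 2) = Pow(Add(13, Add(-3, 22), Mul(-11, Pow(Add(-3, 22), -1))), 2) = Pow(Add(13, 19, Mul(-11, Pow(19, -1))), 2) = Pow(Add(13, 19, Mul(-11, Rational(1, 19))), 2) = Pow(Add(13, 19, Rational(-11, 19)), 2) = Pow(Rational(597, 19), 2) = Rational(356409, 361)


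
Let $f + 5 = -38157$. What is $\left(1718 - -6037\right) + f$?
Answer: $-30407$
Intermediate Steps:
$f = -38162$ ($f = -5 - 38157 = -38162$)
$\left(1718 - -6037\right) + f = \left(1718 - -6037\right) - 38162 = \left(1718 + 6037\right) - 38162 = 7755 - 38162 = -30407$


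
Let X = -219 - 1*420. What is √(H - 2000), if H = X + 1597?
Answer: I*√1042 ≈ 32.28*I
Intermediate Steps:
X = -639 (X = -219 - 420 = -639)
H = 958 (H = -639 + 1597 = 958)
√(H - 2000) = √(958 - 2000) = √(-1042) = I*√1042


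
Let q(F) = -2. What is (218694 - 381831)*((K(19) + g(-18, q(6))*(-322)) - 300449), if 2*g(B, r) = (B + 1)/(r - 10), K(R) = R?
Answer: 196193830963/4 ≈ 4.9048e+10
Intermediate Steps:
g(B, r) = (1 + B)/(2*(-10 + r)) (g(B, r) = ((B + 1)/(r - 10))/2 = ((1 + B)/(-10 + r))/2 = (1 + B)/(2*(-10 + r)))
(218694 - 381831)*((K(19) + g(-18, q(6))*(-322)) - 300449) = (218694 - 381831)*((19 + ((1 - 18)/(2*(-10 - 2)))*(-322)) - 300449) = -163137*((19 + ((½)*(-17)/(-12))*(-322)) - 300449) = -163137*((19 + ((½)*(-1/12)*(-17))*(-322)) - 300449) = -163137*((19 + (17/24)*(-322)) - 300449) = -163137*((19 - 2737/12) - 300449) = -163137*(-2509/12 - 300449) = -163137*(-3607897/12) = 196193830963/4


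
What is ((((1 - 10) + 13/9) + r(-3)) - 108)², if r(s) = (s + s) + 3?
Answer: 1138489/81 ≈ 14055.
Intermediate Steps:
r(s) = 3 + 2*s (r(s) = 2*s + 3 = 3 + 2*s)
((((1 - 10) + 13/9) + r(-3)) - 108)² = ((((1 - 10) + 13/9) + (3 + 2*(-3))) - 108)² = (((-9 + 13*(⅑)) + (3 - 6)) - 108)² = (((-9 + 13/9) - 3) - 108)² = ((-68/9 - 3) - 108)² = (-95/9 - 108)² = (-1067/9)² = 1138489/81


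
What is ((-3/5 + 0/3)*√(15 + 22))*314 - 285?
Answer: -285 - 942*√37/5 ≈ -1431.0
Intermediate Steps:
((-3/5 + 0/3)*√(15 + 22))*314 - 285 = ((-3*⅕ + 0*(⅓))*√37)*314 - 285 = ((-⅗ + 0)*√37)*314 - 285 = -3*√37/5*314 - 285 = -942*√37/5 - 285 = -285 - 942*√37/5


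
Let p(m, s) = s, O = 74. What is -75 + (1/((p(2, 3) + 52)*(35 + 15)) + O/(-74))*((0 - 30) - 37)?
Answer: -22067/2750 ≈ -8.0244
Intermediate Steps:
-75 + (1/((p(2, 3) + 52)*(35 + 15)) + O/(-74))*((0 - 30) - 37) = -75 + (1/((3 + 52)*(35 + 15)) + 74/(-74))*((0 - 30) - 37) = -75 + (1/(55*50) + 74*(-1/74))*(-30 - 37) = -75 + ((1/55)*(1/50) - 1)*(-67) = -75 + (1/2750 - 1)*(-67) = -75 - 2749/2750*(-67) = -75 + 184183/2750 = -22067/2750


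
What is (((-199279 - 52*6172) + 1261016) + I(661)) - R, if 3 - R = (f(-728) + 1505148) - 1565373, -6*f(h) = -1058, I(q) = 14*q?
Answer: 2069986/3 ≈ 6.9000e+5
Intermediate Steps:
f(h) = 529/3 (f(h) = -1/6*(-1058) = 529/3)
R = 180155/3 (R = 3 - ((529/3 + 1505148) - 1565373) = 3 - (4515973/3 - 1565373) = 3 - 1*(-180146/3) = 3 + 180146/3 = 180155/3 ≈ 60052.)
(((-199279 - 52*6172) + 1261016) + I(661)) - R = (((-199279 - 52*6172) + 1261016) + 14*661) - 1*180155/3 = (((-199279 - 320944) + 1261016) + 9254) - 180155/3 = ((-520223 + 1261016) + 9254) - 180155/3 = (740793 + 9254) - 180155/3 = 750047 - 180155/3 = 2069986/3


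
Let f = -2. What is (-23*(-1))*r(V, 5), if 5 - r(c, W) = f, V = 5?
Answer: 161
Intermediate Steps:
r(c, W) = 7 (r(c, W) = 5 - 1*(-2) = 5 + 2 = 7)
(-23*(-1))*r(V, 5) = -23*(-1)*7 = 23*7 = 161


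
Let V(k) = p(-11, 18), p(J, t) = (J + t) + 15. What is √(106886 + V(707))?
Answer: 2*√26727 ≈ 326.97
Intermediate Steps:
p(J, t) = 15 + J + t
V(k) = 22 (V(k) = 15 - 11 + 18 = 22)
√(106886 + V(707)) = √(106886 + 22) = √106908 = 2*√26727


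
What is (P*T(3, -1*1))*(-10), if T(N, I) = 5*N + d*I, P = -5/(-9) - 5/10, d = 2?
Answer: -65/9 ≈ -7.2222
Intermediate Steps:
P = 1/18 (P = -5*(-⅑) - 5*⅒ = 5/9 - ½ = 1/18 ≈ 0.055556)
T(N, I) = 2*I + 5*N (T(N, I) = 5*N + 2*I = 2*I + 5*N)
(P*T(3, -1*1))*(-10) = ((2*(-1*1) + 5*3)/18)*(-10) = ((2*(-1) + 15)/18)*(-10) = ((-2 + 15)/18)*(-10) = ((1/18)*13)*(-10) = (13/18)*(-10) = -65/9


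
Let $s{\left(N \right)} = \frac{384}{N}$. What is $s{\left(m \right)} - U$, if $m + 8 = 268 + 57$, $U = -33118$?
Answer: $\frac{10498790}{317} \approx 33119.0$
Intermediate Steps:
$m = 317$ ($m = -8 + \left(268 + 57\right) = -8 + 325 = 317$)
$s{\left(m \right)} - U = \frac{384}{317} - -33118 = 384 \cdot \frac{1}{317} + 33118 = \frac{384}{317} + 33118 = \frac{10498790}{317}$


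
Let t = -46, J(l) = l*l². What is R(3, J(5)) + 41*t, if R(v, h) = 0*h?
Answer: -1886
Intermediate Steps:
J(l) = l³
R(v, h) = 0
R(3, J(5)) + 41*t = 0 + 41*(-46) = 0 - 1886 = -1886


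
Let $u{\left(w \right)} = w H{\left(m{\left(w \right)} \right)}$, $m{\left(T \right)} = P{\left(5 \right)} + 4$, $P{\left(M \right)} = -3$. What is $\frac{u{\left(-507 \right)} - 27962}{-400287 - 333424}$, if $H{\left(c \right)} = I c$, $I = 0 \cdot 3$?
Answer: $\frac{2542}{66701} \approx 0.03811$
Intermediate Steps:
$I = 0$
$m{\left(T \right)} = 1$ ($m{\left(T \right)} = -3 + 4 = 1$)
$H{\left(c \right)} = 0$ ($H{\left(c \right)} = 0 c = 0$)
$u{\left(w \right)} = 0$ ($u{\left(w \right)} = w 0 = 0$)
$\frac{u{\left(-507 \right)} - 27962}{-400287 - 333424} = \frac{0 - 27962}{-400287 - 333424} = - \frac{27962}{-733711} = \left(-27962\right) \left(- \frac{1}{733711}\right) = \frac{2542}{66701}$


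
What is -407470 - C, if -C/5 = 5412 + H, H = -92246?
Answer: -841640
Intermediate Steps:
C = 434170 (C = -5*(5412 - 92246) = -5*(-86834) = 434170)
-407470 - C = -407470 - 1*434170 = -407470 - 434170 = -841640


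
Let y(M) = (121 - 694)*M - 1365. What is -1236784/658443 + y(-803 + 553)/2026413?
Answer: -268090221193/148253050551 ≈ -1.8083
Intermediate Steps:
y(M) = -1365 - 573*M (y(M) = -573*M - 1365 = -1365 - 573*M)
-1236784/658443 + y(-803 + 553)/2026413 = -1236784/658443 + (-1365 - 573*(-803 + 553))/2026413 = -1236784*1/658443 + (-1365 - 573*(-250))*(1/2026413) = -1236784/658443 + (-1365 + 143250)*(1/2026413) = -1236784/658443 + 141885*(1/2026413) = -1236784/658443 + 15765/225157 = -268090221193/148253050551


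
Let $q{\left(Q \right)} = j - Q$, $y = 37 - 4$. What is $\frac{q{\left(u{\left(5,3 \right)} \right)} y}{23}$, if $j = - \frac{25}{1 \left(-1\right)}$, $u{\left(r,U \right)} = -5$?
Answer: $\frac{990}{23} \approx 43.043$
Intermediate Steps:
$y = 33$
$j = 25$ ($j = - \frac{25}{-1} = \left(-25\right) \left(-1\right) = 25$)
$q{\left(Q \right)} = 25 - Q$
$\frac{q{\left(u{\left(5,3 \right)} \right)} y}{23} = \frac{\left(25 - -5\right) 33}{23} = \left(25 + 5\right) 33 \cdot \frac{1}{23} = 30 \cdot 33 \cdot \frac{1}{23} = 990 \cdot \frac{1}{23} = \frac{990}{23}$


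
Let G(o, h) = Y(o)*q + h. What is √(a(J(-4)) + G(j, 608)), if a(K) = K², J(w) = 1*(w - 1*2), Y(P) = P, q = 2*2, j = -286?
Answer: 10*I*√5 ≈ 22.361*I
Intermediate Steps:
q = 4
J(w) = -2 + w (J(w) = 1*(w - 2) = 1*(-2 + w) = -2 + w)
G(o, h) = h + 4*o (G(o, h) = o*4 + h = 4*o + h = h + 4*o)
√(a(J(-4)) + G(j, 608)) = √((-2 - 4)² + (608 + 4*(-286))) = √((-6)² + (608 - 1144)) = √(36 - 536) = √(-500) = 10*I*√5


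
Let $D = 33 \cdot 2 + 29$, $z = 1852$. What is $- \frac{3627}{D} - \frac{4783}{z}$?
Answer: $- \frac{7171589}{175940} \approx -40.762$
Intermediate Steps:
$D = 95$ ($D = 66 + 29 = 95$)
$- \frac{3627}{D} - \frac{4783}{z} = - \frac{3627}{95} - \frac{4783}{1852} = - \frac{7171589}{175940}$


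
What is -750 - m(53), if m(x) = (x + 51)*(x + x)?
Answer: -11774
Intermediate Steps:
m(x) = 2*x*(51 + x) (m(x) = (51 + x)*(2*x) = 2*x*(51 + x))
-750 - m(53) = -750 - 2*53*(51 + 53) = -750 - 2*53*104 = -750 - 1*11024 = -750 - 11024 = -11774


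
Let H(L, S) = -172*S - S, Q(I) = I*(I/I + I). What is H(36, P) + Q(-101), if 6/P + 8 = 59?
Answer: 171354/17 ≈ 10080.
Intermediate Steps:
P = 2/17 (P = 6/(-8 + 59) = 6/51 = 6*(1/51) = 2/17 ≈ 0.11765)
Q(I) = I*(1 + I)
H(L, S) = -173*S
H(36, P) + Q(-101) = -173*2/17 - 101*(1 - 101) = -346/17 - 101*(-100) = -346/17 + 10100 = 171354/17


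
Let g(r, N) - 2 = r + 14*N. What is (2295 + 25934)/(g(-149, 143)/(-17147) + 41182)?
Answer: 484042663/706145899 ≈ 0.68547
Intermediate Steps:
g(r, N) = 2 + r + 14*N (g(r, N) = 2 + (r + 14*N) = 2 + r + 14*N)
(2295 + 25934)/(g(-149, 143)/(-17147) + 41182) = (2295 + 25934)/((2 - 149 + 14*143)/(-17147) + 41182) = 28229/((2 - 149 + 2002)*(-1/17147) + 41182) = 28229/(1855*(-1/17147) + 41182) = 28229/(-1855/17147 + 41182) = 28229/(706145899/17147) = 28229*(17147/706145899) = 484042663/706145899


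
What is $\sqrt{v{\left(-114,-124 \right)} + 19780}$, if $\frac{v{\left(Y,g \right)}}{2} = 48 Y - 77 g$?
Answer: $2 \sqrt{6983} \approx 167.13$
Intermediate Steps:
$v{\left(Y,g \right)} = - 154 g + 96 Y$ ($v{\left(Y,g \right)} = 2 \left(48 Y - 77 g\right) = 2 \left(- 77 g + 48 Y\right) = - 154 g + 96 Y$)
$\sqrt{v{\left(-114,-124 \right)} + 19780} = \sqrt{\left(\left(-154\right) \left(-124\right) + 96 \left(-114\right)\right) + 19780} = \sqrt{\left(19096 - 10944\right) + 19780} = \sqrt{8152 + 19780} = \sqrt{27932} = 2 \sqrt{6983}$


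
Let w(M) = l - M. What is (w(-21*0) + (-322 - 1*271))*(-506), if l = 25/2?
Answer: 293733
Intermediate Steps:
l = 25/2 (l = 25*(½) = 25/2 ≈ 12.500)
w(M) = 25/2 - M
(w(-21*0) + (-322 - 1*271))*(-506) = ((25/2 - (-21)*0) + (-322 - 1*271))*(-506) = ((25/2 - 1*0) + (-322 - 271))*(-506) = ((25/2 + 0) - 593)*(-506) = (25/2 - 593)*(-506) = -1161/2*(-506) = 293733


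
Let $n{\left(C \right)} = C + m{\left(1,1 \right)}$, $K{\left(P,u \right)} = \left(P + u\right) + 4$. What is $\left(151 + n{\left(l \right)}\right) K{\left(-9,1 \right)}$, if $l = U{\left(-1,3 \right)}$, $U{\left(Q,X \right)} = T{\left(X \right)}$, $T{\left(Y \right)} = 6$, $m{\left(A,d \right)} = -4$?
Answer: $-612$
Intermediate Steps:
$K{\left(P,u \right)} = 4 + P + u$
$U{\left(Q,X \right)} = 6$
$l = 6$
$n{\left(C \right)} = -4 + C$ ($n{\left(C \right)} = C - 4 = -4 + C$)
$\left(151 + n{\left(l \right)}\right) K{\left(-9,1 \right)} = \left(151 + \left(-4 + 6\right)\right) \left(4 - 9 + 1\right) = \left(151 + 2\right) \left(-4\right) = 153 \left(-4\right) = -612$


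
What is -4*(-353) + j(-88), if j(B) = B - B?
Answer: 1412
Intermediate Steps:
j(B) = 0
-4*(-353) + j(-88) = -4*(-353) + 0 = 1412 + 0 = 1412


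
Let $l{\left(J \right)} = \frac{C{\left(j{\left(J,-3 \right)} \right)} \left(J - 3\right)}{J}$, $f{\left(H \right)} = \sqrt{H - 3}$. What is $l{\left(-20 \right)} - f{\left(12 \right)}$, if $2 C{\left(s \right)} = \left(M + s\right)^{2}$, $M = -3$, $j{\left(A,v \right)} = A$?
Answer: $\frac{12047}{40} \approx 301.17$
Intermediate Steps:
$C{\left(s \right)} = \frac{\left(-3 + s\right)^{2}}{2}$
$f{\left(H \right)} = \sqrt{-3 + H}$
$l{\left(J \right)} = \frac{\left(-3 + J\right)^{3}}{2 J}$ ($l{\left(J \right)} = \frac{\frac{\left(-3 + J\right)^{2}}{2} \left(J - 3\right)}{J} = \frac{\frac{\left(-3 + J\right)^{2}}{2} \left(-3 + J\right)}{J} = \frac{\frac{1}{2} \left(-3 + J\right)^{3}}{J} = \frac{\left(-3 + J\right)^{3}}{2 J}$)
$l{\left(-20 \right)} - f{\left(12 \right)} = \frac{\left(-3 - 20\right)^{3}}{2 \left(-20\right)} - \sqrt{-3 + 12} = \frac{1}{2} \left(- \frac{1}{20}\right) \left(-23\right)^{3} - \sqrt{9} = \frac{1}{2} \left(- \frac{1}{20}\right) \left(-12167\right) - 3 = \frac{12167}{40} - 3 = \frac{12047}{40}$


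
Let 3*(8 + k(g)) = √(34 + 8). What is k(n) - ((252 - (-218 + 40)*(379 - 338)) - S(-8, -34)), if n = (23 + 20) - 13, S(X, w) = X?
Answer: -7566 + √42/3 ≈ -7563.8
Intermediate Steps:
n = 30 (n = 43 - 13 = 30)
k(g) = -8 + √42/3 (k(g) = -8 + √(34 + 8)/3 = -8 + √42/3)
k(n) - ((252 - (-218 + 40)*(379 - 338)) - S(-8, -34)) = (-8 + √42/3) - ((252 - (-218 + 40)*(379 - 338)) - 1*(-8)) = (-8 + √42/3) - ((252 - (-178)*41) + 8) = (-8 + √42/3) - ((252 - 1*(-7298)) + 8) = (-8 + √42/3) - ((252 + 7298) + 8) = (-8 + √42/3) - (7550 + 8) = (-8 + √42/3) - 1*7558 = (-8 + √42/3) - 7558 = -7566 + √42/3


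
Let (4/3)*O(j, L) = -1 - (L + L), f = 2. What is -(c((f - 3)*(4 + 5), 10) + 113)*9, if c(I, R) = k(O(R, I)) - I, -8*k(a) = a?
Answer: -34677/32 ≈ -1083.7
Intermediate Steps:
O(j, L) = -¾ - 3*L/2 (O(j, L) = 3*(-1 - (L + L))/4 = 3*(-1 - 2*L)/4 = -¾ - 3*L/2)
k(a) = -a/8
c(I, R) = 3/32 - 13*I/16 (c(I, R) = -(-¾ - 3*I/2)/8 - I = (3/32 + 3*I/16) - I = 3/32 - 13*I/16)
-(c((f - 3)*(4 + 5), 10) + 113)*9 = -((3/32 - 13*(2 - 3)*(4 + 5)/16) + 113)*9 = -((3/32 - (-13)*9/16) + 113)*9 = -((3/32 - 13/16*(-9)) + 113)*9 = -((3/32 + 117/16) + 113)*9 = -(237/32 + 113)*9 = -3853*9/32 = -1*34677/32 = -34677/32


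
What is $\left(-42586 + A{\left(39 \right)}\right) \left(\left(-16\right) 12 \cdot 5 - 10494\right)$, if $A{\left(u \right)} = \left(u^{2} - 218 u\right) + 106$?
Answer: $566526294$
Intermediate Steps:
$A{\left(u \right)} = 106 + u^{2} - 218 u$
$\left(-42586 + A{\left(39 \right)}\right) \left(\left(-16\right) 12 \cdot 5 - 10494\right) = \left(-42586 + \left(106 + 39^{2} - 8502\right)\right) \left(\left(-16\right) 12 \cdot 5 - 10494\right) = \left(-42586 + \left(106 + 1521 - 8502\right)\right) \left(\left(-192\right) 5 - 10494\right) = \left(-42586 - 6875\right) \left(-960 - 10494\right) = \left(-49461\right) \left(-11454\right) = 566526294$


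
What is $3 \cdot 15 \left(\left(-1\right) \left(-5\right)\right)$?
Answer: $225$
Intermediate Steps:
$3 \cdot 15 \left(\left(-1\right) \left(-5\right)\right) = 45 \cdot 5 = 225$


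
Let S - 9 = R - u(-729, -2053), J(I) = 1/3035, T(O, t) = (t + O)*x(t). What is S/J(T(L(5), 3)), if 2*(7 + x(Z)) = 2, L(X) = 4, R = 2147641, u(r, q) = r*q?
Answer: 1975824455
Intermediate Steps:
u(r, q) = q*r
x(Z) = -6 (x(Z) = -7 + (½)*2 = -7 + 1 = -6)
T(O, t) = -6*O - 6*t (T(O, t) = (t + O)*(-6) = (O + t)*(-6) = -6*O - 6*t)
J(I) = 1/3035
S = 651013 (S = 9 + (2147641 - (-2053)*(-729)) = 9 + (2147641 - 1*1496637) = 9 + (2147641 - 1496637) = 9 + 651004 = 651013)
S/J(T(L(5), 3)) = 651013/(1/3035) = 651013*3035 = 1975824455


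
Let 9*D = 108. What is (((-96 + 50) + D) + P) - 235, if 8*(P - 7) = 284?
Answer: -453/2 ≈ -226.50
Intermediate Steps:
D = 12 (D = (1/9)*108 = 12)
P = 85/2 (P = 7 + (1/8)*284 = 7 + 71/2 = 85/2 ≈ 42.500)
(((-96 + 50) + D) + P) - 235 = (((-96 + 50) + 12) + 85/2) - 235 = ((-46 + 12) + 85/2) - 235 = (-34 + 85/2) - 235 = 17/2 - 235 = -453/2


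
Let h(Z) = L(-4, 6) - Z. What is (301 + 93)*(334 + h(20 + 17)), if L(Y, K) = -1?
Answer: 116624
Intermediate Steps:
h(Z) = -1 - Z
(301 + 93)*(334 + h(20 + 17)) = (301 + 93)*(334 + (-1 - (20 + 17))) = 394*(334 + (-1 - 1*37)) = 394*(334 + (-1 - 37)) = 394*(334 - 38) = 394*296 = 116624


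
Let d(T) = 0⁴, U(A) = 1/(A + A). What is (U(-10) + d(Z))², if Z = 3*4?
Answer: 1/400 ≈ 0.0025000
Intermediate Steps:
U(A) = 1/(2*A)
Z = 12
d(T) = 0
(U(-10) + d(Z))² = ((½)/(-10) + 0)² = ((½)*(-⅒) + 0)² = (-1/20 + 0)² = (-1/20)² = 1/400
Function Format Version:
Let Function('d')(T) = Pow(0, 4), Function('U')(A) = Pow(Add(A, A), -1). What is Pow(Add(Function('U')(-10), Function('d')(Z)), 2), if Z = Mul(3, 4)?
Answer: Rational(1, 400) ≈ 0.0025000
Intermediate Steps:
Function('U')(A) = Mul(Rational(1, 2), Pow(A, -1)) (Function('U')(A) = Pow(Mul(2, A), -1) = Mul(Rational(1, 2), Pow(A, -1)))
Z = 12
Function('d')(T) = 0
Pow(Add(Function('U')(-10), Function('d')(Z)), 2) = Pow(Add(Mul(Rational(1, 2), Pow(-10, -1)), 0), 2) = Pow(Add(Mul(Rational(1, 2), Rational(-1, 10)), 0), 2) = Pow(Add(Rational(-1, 20), 0), 2) = Pow(Rational(-1, 20), 2) = Rational(1, 400)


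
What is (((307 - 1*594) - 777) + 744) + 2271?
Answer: 1951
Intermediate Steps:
(((307 - 1*594) - 777) + 744) + 2271 = (((307 - 594) - 777) + 744) + 2271 = ((-287 - 777) + 744) + 2271 = (-1064 + 744) + 2271 = -320 + 2271 = 1951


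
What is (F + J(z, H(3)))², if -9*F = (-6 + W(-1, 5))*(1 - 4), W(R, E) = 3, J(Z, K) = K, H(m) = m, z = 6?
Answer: 4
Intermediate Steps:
F = -1 (F = -(-6 + 3)*(1 - 4)/9 = -(-1)*(-3)/3 = -⅑*9 = -1)
(F + J(z, H(3)))² = (-1 + 3)² = 2² = 4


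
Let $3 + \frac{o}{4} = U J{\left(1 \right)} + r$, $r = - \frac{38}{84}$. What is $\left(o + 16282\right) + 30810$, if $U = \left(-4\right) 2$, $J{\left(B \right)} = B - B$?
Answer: $\frac{988642}{21} \approx 47078.0$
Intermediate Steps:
$J{\left(B \right)} = 0$
$r = - \frac{19}{42}$ ($r = \left(-38\right) \frac{1}{84} = - \frac{19}{42} \approx -0.45238$)
$U = -8$
$o = - \frac{290}{21}$ ($o = -12 + 4 \left(\left(-8\right) 0 - \frac{19}{42}\right) = -12 + 4 \left(0 - \frac{19}{42}\right) = -12 + 4 \left(- \frac{19}{42}\right) = -12 - \frac{38}{21} = - \frac{290}{21} \approx -13.81$)
$\left(o + 16282\right) + 30810 = \left(- \frac{290}{21} + 16282\right) + 30810 = \frac{341632}{21} + 30810 = \frac{988642}{21}$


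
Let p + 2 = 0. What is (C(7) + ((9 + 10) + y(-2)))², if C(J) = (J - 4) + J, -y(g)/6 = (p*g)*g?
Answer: 5929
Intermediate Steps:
p = -2 (p = -2 + 0 = -2)
y(g) = 12*g² (y(g) = -6*(-2*g)*g = -(-12)*g² = 12*g²)
C(J) = -4 + 2*J (C(J) = (-4 + J) + J = -4 + 2*J)
(C(7) + ((9 + 10) + y(-2)))² = ((-4 + 2*7) + ((9 + 10) + 12*(-2)²))² = ((-4 + 14) + (19 + 12*4))² = (10 + (19 + 48))² = (10 + 67)² = 77² = 5929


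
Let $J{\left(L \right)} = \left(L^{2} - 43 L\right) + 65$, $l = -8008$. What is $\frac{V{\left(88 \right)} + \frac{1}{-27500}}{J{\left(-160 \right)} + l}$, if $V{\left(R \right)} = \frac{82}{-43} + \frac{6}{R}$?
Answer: $- \frac{362403}{4835833750} \approx -7.4941 \cdot 10^{-5}$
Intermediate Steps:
$V{\left(R \right)} = - \frac{82}{43} + \frac{6}{R}$ ($V{\left(R \right)} = 82 \left(- \frac{1}{43}\right) + \frac{6}{R} = - \frac{82}{43} + \frac{6}{R}$)
$J{\left(L \right)} = 65 + L^{2} - 43 L$
$\frac{V{\left(88 \right)} + \frac{1}{-27500}}{J{\left(-160 \right)} + l} = \frac{\left(- \frac{82}{43} + \frac{6}{88}\right) + \frac{1}{-27500}}{\left(65 + \left(-160\right)^{2} - -6880\right) - 8008} = \frac{\left(- \frac{82}{43} + 6 \cdot \frac{1}{88}\right) - \frac{1}{27500}}{\left(65 + 25600 + 6880\right) - 8008} = \frac{\left(- \frac{82}{43} + \frac{3}{44}\right) - \frac{1}{27500}}{32545 - 8008} = \frac{- \frac{3479}{1892} - \frac{1}{27500}}{24537} = \left(- \frac{1087209}{591250}\right) \frac{1}{24537} = - \frac{362403}{4835833750}$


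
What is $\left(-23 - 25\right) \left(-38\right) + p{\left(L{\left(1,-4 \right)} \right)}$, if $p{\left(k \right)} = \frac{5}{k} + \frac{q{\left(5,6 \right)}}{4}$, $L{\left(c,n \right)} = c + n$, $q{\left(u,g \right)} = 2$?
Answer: $\frac{10937}{6} \approx 1822.8$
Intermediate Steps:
$p{\left(k \right)} = \frac{1}{2} + \frac{5}{k}$ ($p{\left(k \right)} = \frac{5}{k} + \frac{2}{4} = \frac{5}{k} + 2 \cdot \frac{1}{4} = \frac{5}{k} + \frac{1}{2} = \frac{1}{2} + \frac{5}{k}$)
$\left(-23 - 25\right) \left(-38\right) + p{\left(L{\left(1,-4 \right)} \right)} = \left(-23 - 25\right) \left(-38\right) + \frac{10 + \left(1 - 4\right)}{2 \left(1 - 4\right)} = \left(-23 - 25\right) \left(-38\right) + \frac{10 - 3}{2 \left(-3\right)} = \left(-48\right) \left(-38\right) + \frac{1}{2} \left(- \frac{1}{3}\right) 7 = 1824 - \frac{7}{6} = \frac{10937}{6}$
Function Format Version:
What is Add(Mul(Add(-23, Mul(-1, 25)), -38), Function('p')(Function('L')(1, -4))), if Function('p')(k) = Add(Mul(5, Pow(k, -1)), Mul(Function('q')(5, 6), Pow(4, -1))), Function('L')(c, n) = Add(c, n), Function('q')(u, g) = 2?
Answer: Rational(10937, 6) ≈ 1822.8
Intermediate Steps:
Function('p')(k) = Add(Rational(1, 2), Mul(5, Pow(k, -1))) (Function('p')(k) = Add(Mul(5, Pow(k, -1)), Mul(2, Pow(4, -1))) = Add(Mul(5, Pow(k, -1)), Mul(2, Rational(1, 4))) = Add(Mul(5, Pow(k, -1)), Rational(1, 2)) = Add(Rational(1, 2), Mul(5, Pow(k, -1))))
Add(Mul(Add(-23, Mul(-1, 25)), -38), Function('p')(Function('L')(1, -4))) = Add(Mul(Add(-23, Mul(-1, 25)), -38), Mul(Rational(1, 2), Pow(Add(1, -4), -1), Add(10, Add(1, -4)))) = Add(Mul(Add(-23, -25), -38), Mul(Rational(1, 2), Pow(-3, -1), Add(10, -3))) = Add(Mul(-48, -38), Mul(Rational(1, 2), Rational(-1, 3), 7)) = Add(1824, Rational(-7, 6)) = Rational(10937, 6)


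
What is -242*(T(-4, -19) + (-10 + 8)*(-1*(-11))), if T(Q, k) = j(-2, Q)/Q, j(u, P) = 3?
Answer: 11011/2 ≈ 5505.5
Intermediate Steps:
T(Q, k) = 3/Q
-242*(T(-4, -19) + (-10 + 8)*(-1*(-11))) = -242*(3/(-4) + (-10 + 8)*(-1*(-11))) = -242*(3*(-1/4) - 2*11) = -242*(-3/4 - 22) = -242*(-91/4) = 11011/2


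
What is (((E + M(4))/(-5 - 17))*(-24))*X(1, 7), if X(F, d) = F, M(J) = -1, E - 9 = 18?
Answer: 312/11 ≈ 28.364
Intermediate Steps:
E = 27 (E = 9 + 18 = 27)
(((E + M(4))/(-5 - 17))*(-24))*X(1, 7) = (((27 - 1)/(-5 - 17))*(-24))*1 = ((26/(-22))*(-24))*1 = ((26*(-1/22))*(-24))*1 = -13/11*(-24)*1 = (312/11)*1 = 312/11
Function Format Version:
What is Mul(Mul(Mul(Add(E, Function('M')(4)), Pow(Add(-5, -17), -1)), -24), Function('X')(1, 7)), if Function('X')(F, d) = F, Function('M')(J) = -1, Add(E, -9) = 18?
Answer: Rational(312, 11) ≈ 28.364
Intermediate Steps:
E = 27 (E = Add(9, 18) = 27)
Mul(Mul(Mul(Add(E, Function('M')(4)), Pow(Add(-5, -17), -1)), -24), Function('X')(1, 7)) = Mul(Mul(Mul(Add(27, -1), Pow(Add(-5, -17), -1)), -24), 1) = Mul(Mul(Mul(26, Pow(-22, -1)), -24), 1) = Mul(Mul(Mul(26, Rational(-1, 22)), -24), 1) = Mul(Mul(Rational(-13, 11), -24), 1) = Mul(Rational(312, 11), 1) = Rational(312, 11)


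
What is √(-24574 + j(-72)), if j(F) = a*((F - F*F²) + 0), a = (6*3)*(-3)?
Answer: I*√20176078 ≈ 4491.8*I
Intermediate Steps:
a = -54 (a = 18*(-3) = -54)
j(F) = -54*F + 54*F³ (j(F) = -54*((F - F*F²) + 0) = -54*((F - F³) + 0) = -54*(F - F³) = -54*F + 54*F³)
√(-24574 + j(-72)) = √(-24574 + 54*(-72)*(-1 + (-72)²)) = √(-24574 + 54*(-72)*(-1 + 5184)) = √(-24574 + 54*(-72)*5183) = √(-24574 - 20151504) = √(-20176078) = I*√20176078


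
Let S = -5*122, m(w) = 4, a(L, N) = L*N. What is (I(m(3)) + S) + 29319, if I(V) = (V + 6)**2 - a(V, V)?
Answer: 28793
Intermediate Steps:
I(V) = (6 + V)**2 - V**2 (I(V) = (V + 6)**2 - V*V = (6 + V)**2 - V**2)
S = -610
(I(m(3)) + S) + 29319 = ((36 + 12*4) - 610) + 29319 = ((36 + 48) - 610) + 29319 = (84 - 610) + 29319 = -526 + 29319 = 28793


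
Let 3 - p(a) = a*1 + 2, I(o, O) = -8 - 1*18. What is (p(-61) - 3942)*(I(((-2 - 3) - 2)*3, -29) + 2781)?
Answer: -10689400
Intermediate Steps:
I(o, O) = -26 (I(o, O) = -8 - 18 = -26)
p(a) = 1 - a (p(a) = 3 - (a*1 + 2) = 3 - (a + 2) = 3 - (2 + a) = 3 + (-2 - a) = 1 - a)
(p(-61) - 3942)*(I(((-2 - 3) - 2)*3, -29) + 2781) = ((1 - 1*(-61)) - 3942)*(-26 + 2781) = ((1 + 61) - 3942)*2755 = (62 - 3942)*2755 = -3880*2755 = -10689400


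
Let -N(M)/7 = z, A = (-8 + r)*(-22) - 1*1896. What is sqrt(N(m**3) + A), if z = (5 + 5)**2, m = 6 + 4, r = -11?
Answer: 33*I*sqrt(2) ≈ 46.669*I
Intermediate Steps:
m = 10
A = -1478 (A = (-8 - 11)*(-22) - 1*1896 = -19*(-22) - 1896 = 418 - 1896 = -1478)
z = 100 (z = 10**2 = 100)
N(M) = -700 (N(M) = -7*100 = -700)
sqrt(N(m**3) + A) = sqrt(-700 - 1478) = sqrt(-2178) = 33*I*sqrt(2)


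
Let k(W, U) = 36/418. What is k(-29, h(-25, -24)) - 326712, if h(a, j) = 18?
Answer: -68282790/209 ≈ -3.2671e+5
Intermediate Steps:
k(W, U) = 18/209 (k(W, U) = 36*(1/418) = 18/209)
k(-29, h(-25, -24)) - 326712 = 18/209 - 326712 = -68282790/209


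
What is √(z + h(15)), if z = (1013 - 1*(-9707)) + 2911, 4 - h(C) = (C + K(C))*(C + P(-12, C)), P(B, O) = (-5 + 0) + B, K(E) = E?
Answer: √13695 ≈ 117.03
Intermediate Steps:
P(B, O) = -5 + B
h(C) = 4 - 2*C*(-17 + C) (h(C) = 4 - (C + C)*(C + (-5 - 12)) = 4 - 2*C*(C - 17) = 4 - 2*C*(-17 + C))
z = 13631 (z = (1013 + 9707) + 2911 = 10720 + 2911 = 13631)
√(z + h(15)) = √(13631 + (4 - 2*15² + 34*15)) = √(13631 + (4 - 2*225 + 510)) = √(13631 + (4 - 450 + 510)) = √(13631 + 64) = √13695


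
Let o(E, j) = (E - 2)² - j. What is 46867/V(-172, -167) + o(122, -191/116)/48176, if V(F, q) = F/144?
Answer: -9428770700779/240301888 ≈ -39237.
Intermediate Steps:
V(F, q) = F/144 (V(F, q) = F*(1/144) = F/144)
o(E, j) = (-2 + E)² - j
46867/V(-172, -167) + o(122, -191/116)/48176 = 46867/(((1/144)*(-172))) + ((-2 + 122)² - (-191)/116)/48176 = 46867/(-43/36) + (120² - (-191)/116)*(1/48176) = 46867*(-36/43) + (14400 - 1*(-191/116))*(1/48176) = -1687212/43 + (14400 + 191/116)*(1/48176) = -1687212/43 + (1670591/116)*(1/48176) = -1687212/43 + 1670591/5588416 = -9428770700779/240301888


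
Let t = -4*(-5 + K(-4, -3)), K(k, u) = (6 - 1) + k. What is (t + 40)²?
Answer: 3136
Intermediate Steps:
K(k, u) = 5 + k
t = 16 (t = -4*(-5 + (5 - 4)) = -4*(-5 + 1) = -4*(-4) = 16)
(t + 40)² = (16 + 40)² = 56² = 3136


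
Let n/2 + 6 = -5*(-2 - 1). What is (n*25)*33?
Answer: 14850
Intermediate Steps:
n = 18 (n = -12 + 2*(-5*(-2 - 1)) = -12 + 2*(-5*(-3)) = -12 + 2*15 = -12 + 30 = 18)
(n*25)*33 = (18*25)*33 = 450*33 = 14850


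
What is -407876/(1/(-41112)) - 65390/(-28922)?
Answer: 242490697330327/14461 ≈ 1.6769e+10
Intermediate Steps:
-407876/(1/(-41112)) - 65390/(-28922) = -407876/(-1/41112) - 65390*(-1/28922) = -407876*(-41112) + 32695/14461 = 16768598112 + 32695/14461 = 242490697330327/14461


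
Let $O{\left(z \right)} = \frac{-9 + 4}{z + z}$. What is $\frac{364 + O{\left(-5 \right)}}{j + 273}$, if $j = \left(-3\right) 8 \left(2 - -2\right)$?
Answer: $\frac{243}{118} \approx 2.0593$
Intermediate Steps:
$j = -96$ ($j = - 24 \left(2 + 2\right) = \left(-24\right) 4 = -96$)
$O{\left(z \right)} = - \frac{5}{2 z}$
$\frac{364 + O{\left(-5 \right)}}{j + 273} = \frac{364 - \frac{5}{2 \left(-5\right)}}{-96 + 273} = \frac{364 - - \frac{1}{2}}{177} = \left(364 + \frac{1}{2}\right) \frac{1}{177} = \frac{729}{2} \cdot \frac{1}{177} = \frac{243}{118}$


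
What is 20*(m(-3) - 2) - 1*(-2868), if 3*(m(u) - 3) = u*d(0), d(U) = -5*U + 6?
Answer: 2768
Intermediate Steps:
d(U) = 6 - 5*U
m(u) = 3 + 2*u (m(u) = 3 + (u*(6 - 5*0))/3 = 3 + (u*(6 + 0))/3 = 3 + (u*6)/3 = 3 + (6*u)/3 = 3 + 2*u)
20*(m(-3) - 2) - 1*(-2868) = 20*((3 + 2*(-3)) - 2) - 1*(-2868) = 20*((3 - 6) - 2) + 2868 = 20*(-3 - 2) + 2868 = 20*(-5) + 2868 = -100 + 2868 = 2768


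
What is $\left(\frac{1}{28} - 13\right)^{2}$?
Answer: $\frac{131769}{784} \approx 168.07$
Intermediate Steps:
$\left(\frac{1}{28} - 13\right)^{2} = \left(- \frac{363}{28}\right)^{2} = \frac{131769}{784}$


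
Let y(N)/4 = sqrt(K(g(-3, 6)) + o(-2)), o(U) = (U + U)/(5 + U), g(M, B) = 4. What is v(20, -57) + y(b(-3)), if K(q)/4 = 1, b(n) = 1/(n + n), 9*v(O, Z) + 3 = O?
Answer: 17/9 + 8*sqrt(6)/3 ≈ 8.4209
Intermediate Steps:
v(O, Z) = -1/3 + O/9
o(U) = 2*U/(5 + U) (o(U) = (2*U)/(5 + U) = 2*U/(5 + U))
b(n) = 1/(2*n)
K(q) = 4 (K(q) = 4*1 = 4)
y(N) = 8*sqrt(6)/3 (y(N) = 4*sqrt(4 + 2*(-2)/(5 - 2)) = 4*sqrt(4 + 2*(-2)/3) = 4*sqrt(4 + 2*(-2)*(1/3)) = 4*sqrt(4 - 4/3) = 4*sqrt(8/3) = 4*(2*sqrt(6)/3) = 8*sqrt(6)/3)
v(20, -57) + y(b(-3)) = (-1/3 + (1/9)*20) + 8*sqrt(6)/3 = (-1/3 + 20/9) + 8*sqrt(6)/3 = 17/9 + 8*sqrt(6)/3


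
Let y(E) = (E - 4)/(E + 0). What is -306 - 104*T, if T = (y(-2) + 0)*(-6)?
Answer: 1566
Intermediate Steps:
y(E) = (-4 + E)/E
T = -18 (T = ((-4 - 2)/(-2) + 0)*(-6) = (-½*(-6) + 0)*(-6) = (3 + 0)*(-6) = 3*(-6) = -18)
-306 - 104*T = -306 - 104*(-18) = -306 + 1872 = 1566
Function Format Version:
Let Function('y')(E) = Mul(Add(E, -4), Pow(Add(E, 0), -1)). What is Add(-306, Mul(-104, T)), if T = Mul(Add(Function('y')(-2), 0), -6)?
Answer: 1566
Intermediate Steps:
Function('y')(E) = Mul(Pow(E, -1), Add(-4, E)) (Function('y')(E) = Mul(Add(-4, E), Pow(E, -1)) = Mul(Pow(E, -1), Add(-4, E)))
T = -18 (T = Mul(Add(Mul(Pow(-2, -1), Add(-4, -2)), 0), -6) = Mul(Add(Mul(Rational(-1, 2), -6), 0), -6) = Mul(Add(3, 0), -6) = Mul(3, -6) = -18)
Add(-306, Mul(-104, T)) = Add(-306, Mul(-104, -18)) = Add(-306, 1872) = 1566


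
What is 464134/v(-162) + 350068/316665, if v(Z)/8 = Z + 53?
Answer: -73334866907/138065940 ≈ -531.16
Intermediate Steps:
v(Z) = 424 + 8*Z (v(Z) = 8*(Z + 53) = 8*(53 + Z) = 424 + 8*Z)
464134/v(-162) + 350068/316665 = 464134/(424 + 8*(-162)) + 350068/316665 = 464134/(424 - 1296) + 350068*(1/316665) = 464134/(-872) + 350068/316665 = 464134*(-1/872) + 350068/316665 = -232067/436 + 350068/316665 = -73334866907/138065940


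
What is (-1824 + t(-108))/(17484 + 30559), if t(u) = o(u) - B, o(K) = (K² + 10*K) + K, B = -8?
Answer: 8660/48043 ≈ 0.18026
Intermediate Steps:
o(K) = K² + 11*K
t(u) = 8 + u*(11 + u) (t(u) = u*(11 + u) - 1*(-8) = u*(11 + u) + 8 = 8 + u*(11 + u))
(-1824 + t(-108))/(17484 + 30559) = (-1824 + (8 - 108*(11 - 108)))/(17484 + 30559) = (-1824 + (8 - 108*(-97)))/48043 = (-1824 + (8 + 10476))*(1/48043) = (-1824 + 10484)*(1/48043) = 8660*(1/48043) = 8660/48043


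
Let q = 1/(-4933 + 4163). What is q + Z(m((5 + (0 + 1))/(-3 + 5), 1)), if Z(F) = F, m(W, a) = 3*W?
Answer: 6929/770 ≈ 8.9987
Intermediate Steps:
q = -1/770 (q = 1/(-770) = -1/770 ≈ -0.0012987)
q + Z(m((5 + (0 + 1))/(-3 + 5), 1)) = -1/770 + 3*((5 + (0 + 1))/(-3 + 5)) = -1/770 + 3*((5 + 1)/2) = -1/770 + 3*(6*(½)) = -1/770 + 3*3 = -1/770 + 9 = 6929/770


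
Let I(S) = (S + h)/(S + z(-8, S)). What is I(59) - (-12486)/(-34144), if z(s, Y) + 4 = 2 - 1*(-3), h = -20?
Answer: 24269/85360 ≈ 0.28431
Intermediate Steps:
z(s, Y) = 1 (z(s, Y) = -4 + (2 - 1*(-3)) = -4 + (2 + 3) = -4 + 5 = 1)
I(S) = (-20 + S)/(1 + S) (I(S) = (S - 20)/(S + 1) = (-20 + S)/(1 + S))
I(59) - (-12486)/(-34144) = (-20 + 59)/(1 + 59) - (-12486)/(-34144) = 39/60 - (-12486)*(-1)/34144 = (1/60)*39 - 1*6243/17072 = 13/20 - 6243/17072 = 24269/85360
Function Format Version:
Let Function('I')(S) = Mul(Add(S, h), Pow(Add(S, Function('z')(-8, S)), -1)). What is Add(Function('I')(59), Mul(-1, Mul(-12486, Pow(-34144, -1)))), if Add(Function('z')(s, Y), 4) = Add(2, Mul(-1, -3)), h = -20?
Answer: Rational(24269, 85360) ≈ 0.28431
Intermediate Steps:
Function('z')(s, Y) = 1 (Function('z')(s, Y) = Add(-4, Add(2, Mul(-1, -3))) = Add(-4, Add(2, 3)) = Add(-4, 5) = 1)
Function('I')(S) = Mul(Pow(Add(1, S), -1), Add(-20, S)) (Function('I')(S) = Mul(Add(S, -20), Pow(Add(S, 1), -1)) = Mul(Add(-20, S), Pow(Add(1, S), -1)) = Mul(Pow(Add(1, S), -1), Add(-20, S)))
Add(Function('I')(59), Mul(-1, Mul(-12486, Pow(-34144, -1)))) = Add(Mul(Pow(Add(1, 59), -1), Add(-20, 59)), Mul(-1, Mul(-12486, Pow(-34144, -1)))) = Add(Mul(Pow(60, -1), 39), Mul(-1, Mul(-12486, Rational(-1, 34144)))) = Add(Mul(Rational(1, 60), 39), Mul(-1, Rational(6243, 17072))) = Add(Rational(13, 20), Rational(-6243, 17072)) = Rational(24269, 85360)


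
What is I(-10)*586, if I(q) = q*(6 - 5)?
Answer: -5860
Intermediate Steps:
I(q) = q (I(q) = q*1 = q)
I(-10)*586 = -10*586 = -5860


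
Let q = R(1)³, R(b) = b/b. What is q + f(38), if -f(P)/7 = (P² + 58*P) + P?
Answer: -25801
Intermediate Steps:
R(b) = 1
f(P) = -413*P - 7*P² (f(P) = -7*((P² + 58*P) + P) = -7*(P² + 59*P) = -413*P - 7*P²)
q = 1 (q = 1³ = 1)
q + f(38) = 1 - 7*38*(59 + 38) = 1 - 7*38*97 = 1 - 25802 = -25801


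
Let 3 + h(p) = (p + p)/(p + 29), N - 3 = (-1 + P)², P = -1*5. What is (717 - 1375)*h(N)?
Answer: 20727/17 ≈ 1219.2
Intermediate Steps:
P = -5
N = 39 (N = 3 + (-1 - 5)² = 3 + (-6)² = 3 + 36 = 39)
h(p) = -3 + 2*p/(29 + p) (h(p) = -3 + (p + p)/(p + 29) = -3 + (2*p)/(29 + p) = -3 + 2*p/(29 + p))
(717 - 1375)*h(N) = (717 - 1375)*((-87 - 1*39)/(29 + 39)) = -658*(-87 - 39)/68 = -329*(-126)/34 = -658*(-63/34) = 20727/17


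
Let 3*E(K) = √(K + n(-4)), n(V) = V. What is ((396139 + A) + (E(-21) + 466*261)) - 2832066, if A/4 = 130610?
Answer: -1791861 + 5*I/3 ≈ -1.7919e+6 + 1.6667*I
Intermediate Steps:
A = 522440 (A = 4*130610 = 522440)
E(K) = √(-4 + K)/3 (E(K) = √(K - 4)/3 = √(-4 + K)/3)
((396139 + A) + (E(-21) + 466*261)) - 2832066 = ((396139 + 522440) + (√(-4 - 21)/3 + 466*261)) - 2832066 = (918579 + (√(-25)/3 + 121626)) - 2832066 = (918579 + ((5*I)/3 + 121626)) - 2832066 = (918579 + (5*I/3 + 121626)) - 2832066 = (918579 + (121626 + 5*I/3)) - 2832066 = (1040205 + 5*I/3) - 2832066 = -1791861 + 5*I/3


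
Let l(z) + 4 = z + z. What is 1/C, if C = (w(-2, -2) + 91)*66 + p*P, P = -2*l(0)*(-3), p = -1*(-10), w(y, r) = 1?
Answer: 1/5832 ≈ 0.00017147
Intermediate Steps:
l(z) = -4 + 2*z (l(z) = -4 + (z + z) = -4 + 2*z)
p = 10
P = -24 (P = -2*(-4 + 2*0)*(-3) = -2*(-4 + 0)*(-3) = -2*(-4)*(-3) = 8*(-3) = -24)
C = 5832 (C = (1 + 91)*66 + 10*(-24) = 92*66 - 240 = 6072 - 240 = 5832)
1/C = 1/5832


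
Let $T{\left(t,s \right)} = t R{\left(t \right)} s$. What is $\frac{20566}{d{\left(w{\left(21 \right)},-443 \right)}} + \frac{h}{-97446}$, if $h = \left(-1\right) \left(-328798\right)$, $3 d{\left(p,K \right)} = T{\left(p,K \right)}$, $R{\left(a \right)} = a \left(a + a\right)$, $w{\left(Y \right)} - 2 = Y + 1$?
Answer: $- \frac{112031976955}{33153467904} \approx -3.3792$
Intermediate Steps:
$w{\left(Y \right)} = 3 + Y$ ($w{\left(Y \right)} = 2 + \left(Y + 1\right) = 2 + \left(1 + Y\right) = 3 + Y$)
$R{\left(a \right)} = 2 a^{2}$ ($R{\left(a \right)} = a 2 a = 2 a^{2}$)
$T{\left(t,s \right)} = 2 s t^{3}$ ($T{\left(t,s \right)} = t 2 t^{2} s = 2 t^{3} s = 2 s t^{3}$)
$d{\left(p,K \right)} = \frac{2 K p^{3}}{3}$
$h = 328798$
$\frac{20566}{d{\left(w{\left(21 \right)},-443 \right)}} + \frac{h}{-97446} = \frac{20566}{\frac{2}{3} \left(-443\right) \left(3 + 21\right)^{3}} + \frac{328798}{-97446} = \frac{20566}{\frac{2}{3} \left(-443\right) 24^{3}} + 328798 \left(- \frac{1}{97446}\right) = \frac{20566}{\frac{2}{3} \left(-443\right) 13824} - \frac{164399}{48723} = \frac{20566}{-4082688} - \frac{164399}{48723} = 20566 \left(- \frac{1}{4082688}\right) - \frac{164399}{48723} = - \frac{10283}{2041344} - \frac{164399}{48723} = - \frac{112031976955}{33153467904}$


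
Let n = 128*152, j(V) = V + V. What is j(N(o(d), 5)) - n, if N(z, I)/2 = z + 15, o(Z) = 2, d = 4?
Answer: -19388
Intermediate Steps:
N(z, I) = 30 + 2*z (N(z, I) = 2*(z + 15) = 2*(15 + z) = 30 + 2*z)
j(V) = 2*V
n = 19456
j(N(o(d), 5)) - n = 2*(30 + 2*2) - 1*19456 = 2*(30 + 4) - 19456 = 2*34 - 19456 = 68 - 19456 = -19388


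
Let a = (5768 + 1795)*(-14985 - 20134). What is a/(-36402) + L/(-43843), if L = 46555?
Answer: 3881075062787/531990962 ≈ 7295.4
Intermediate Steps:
a = -265604997 (a = 7563*(-35119) = -265604997)
a/(-36402) + L/(-43843) = -265604997/(-36402) + 46555/(-43843) = -265604997*(-1/36402) + 46555*(-1/43843) = 88534999/12134 - 46555/43843 = 3881075062787/531990962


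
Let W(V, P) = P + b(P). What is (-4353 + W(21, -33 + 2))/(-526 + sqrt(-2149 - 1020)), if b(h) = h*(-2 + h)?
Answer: 1767886/279845 + 3361*I*sqrt(3169)/279845 ≈ 6.3174 + 0.6761*I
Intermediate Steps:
W(V, P) = P + P*(-2 + P)
(-4353 + W(21, -33 + 2))/(-526 + sqrt(-2149 - 1020)) = (-4353 + (-33 + 2)*(-1 + (-33 + 2)))/(-526 + sqrt(-2149 - 1020)) = (-4353 - 31*(-1 - 31))/(-526 + sqrt(-3169)) = (-4353 - 31*(-32))/(-526 + I*sqrt(3169)) = (-4353 + 992)/(-526 + I*sqrt(3169)) = -3361/(-526 + I*sqrt(3169))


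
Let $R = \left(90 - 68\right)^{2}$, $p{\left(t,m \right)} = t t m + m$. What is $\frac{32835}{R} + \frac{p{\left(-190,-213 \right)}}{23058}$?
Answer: $- \frac{44918407}{169092} \approx -265.64$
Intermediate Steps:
$p{\left(t,m \right)} = m + m t^{2}$ ($p{\left(t,m \right)} = t^{2} m + m = m t^{2} + m = m + m t^{2}$)
$R = 484$ ($R = 22^{2} = 484$)
$\frac{32835}{R} + \frac{p{\left(-190,-213 \right)}}{23058} = \frac{32835}{484} + \frac{\left(-213\right) \left(1 + \left(-190\right)^{2}\right)}{23058} = 32835 \cdot \frac{1}{484} + - 213 \left(1 + 36100\right) \frac{1}{23058} = \frac{2985}{44} + \left(-213\right) 36101 \cdot \frac{1}{23058} = \frac{2985}{44} - \frac{2563171}{7686} = - \frac{44918407}{169092}$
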